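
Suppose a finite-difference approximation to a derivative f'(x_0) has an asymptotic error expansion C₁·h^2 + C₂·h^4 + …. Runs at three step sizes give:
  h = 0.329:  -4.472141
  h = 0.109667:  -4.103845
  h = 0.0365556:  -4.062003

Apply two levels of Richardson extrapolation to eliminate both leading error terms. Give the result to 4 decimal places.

-4.0568

First eliminate the h^2 term (factor 3^2 = 9):
  B₁ = (9·(-4.103845) − (-4.472141))/8 = -4.057808
  B₂ = (9·(-4.062003) − (-4.103845))/8 = -4.056773
Then eliminate the h^4 term (factor 3^4 = 81):
  (81·(-4.056773) − (-4.057808))/80 = -4.056760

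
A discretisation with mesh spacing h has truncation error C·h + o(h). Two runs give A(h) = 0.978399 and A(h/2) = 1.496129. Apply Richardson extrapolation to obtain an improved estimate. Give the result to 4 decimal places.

Extrapolated value = (2·A(h/2) − A(h)) / (2 − 1)
= (2·1.496129 − 0.978399) / 1
= 2.013859 / 1 = 2.013859

2.0139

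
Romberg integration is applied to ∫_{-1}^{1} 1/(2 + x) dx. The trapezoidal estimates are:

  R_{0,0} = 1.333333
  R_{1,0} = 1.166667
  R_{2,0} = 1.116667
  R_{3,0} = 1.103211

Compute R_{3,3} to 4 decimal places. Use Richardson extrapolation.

R_{1,1} = 1.166667 + (1.166667 − 1.333333)/3 = 1.111112
R_{2,1} = 1.116667 + (1.116667 − 1.166667)/3 = 1.100000
R_{3,1} = 1.103211 + (1.103211 − 1.116667)/3 = 1.098726
R_{2,2} = 1.100000 + (1.100000 − 1.111112)/15 = 1.099259
R_{3,2} = 1.098726 + (1.098726 − 1.100000)/15 = 1.098641
R_{3,3} = 1.098641 + (1.098641 − 1.099259)/63 = 1.098631

1.0986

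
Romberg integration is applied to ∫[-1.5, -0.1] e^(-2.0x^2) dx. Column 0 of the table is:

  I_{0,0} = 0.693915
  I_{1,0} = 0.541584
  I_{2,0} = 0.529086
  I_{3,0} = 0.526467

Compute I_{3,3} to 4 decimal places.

0.5256

Richardson extrapolation on the trapezoidal column (denominator 4−1=3):
I_{1,1} = 0.541584 + (0.541584 − 0.693915)/3 = 0.490807
I_{2,1} = 0.529086 + (0.529086 − 0.541584)/3 = 0.524920
I_{3,1} = 0.526467 + (0.526467 − 0.529086)/3 = 0.525594
I_{2,2} = 0.524920 + (0.524920 − 0.490807)/15 = 0.527194
I_{3,2} = 0.525594 + (0.525594 − 0.524920)/15 = 0.525639
I_{3,3} = 0.525639 + (0.525639 − 0.527194)/63 = 0.525614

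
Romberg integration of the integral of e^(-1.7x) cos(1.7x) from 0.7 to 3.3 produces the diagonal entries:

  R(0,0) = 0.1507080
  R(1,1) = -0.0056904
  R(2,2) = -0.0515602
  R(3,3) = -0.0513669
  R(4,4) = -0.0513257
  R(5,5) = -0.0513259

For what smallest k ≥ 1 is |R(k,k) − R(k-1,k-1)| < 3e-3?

k = 3

|R(1,1) − R(0,0)| = 0.1563984 ≥ 3e-3
|R(2,2) − R(1,1)| = 0.0458698 ≥ 3e-3
|R(3,3) − R(2,2)| = 0.0001933 < 3e-3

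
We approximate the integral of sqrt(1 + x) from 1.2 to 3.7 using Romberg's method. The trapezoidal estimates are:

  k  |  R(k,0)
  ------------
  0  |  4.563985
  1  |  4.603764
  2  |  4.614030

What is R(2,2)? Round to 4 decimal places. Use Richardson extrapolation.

Richardson extrapolation on the trapezoidal column (denominator 4−1=3):
R(1,1) = 4.603764 + (4.603764 − 4.563985)/3 = 4.617024
R(2,1) = (4·4.614030 − 4.603764) / 3 = 4.617452
R(2,2) = 4.617452 + (4.617452 − 4.617024)/15 = 4.617481

4.6175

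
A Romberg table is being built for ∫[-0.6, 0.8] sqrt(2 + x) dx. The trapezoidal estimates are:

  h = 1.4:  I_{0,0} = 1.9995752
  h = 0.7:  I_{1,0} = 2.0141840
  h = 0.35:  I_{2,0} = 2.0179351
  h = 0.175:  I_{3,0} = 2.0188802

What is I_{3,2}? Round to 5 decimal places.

2.01920

Richardson extrapolation on the trapezoidal column (denominator 4−1=3):
I_{2,1} = 2.0179351 + (2.0179351 − 2.0141840)/3 = 2.0191855
I_{3,1} = 2.0188802 + (2.0188802 − 2.0179351)/3 = 2.0191952
I_{3,2} = (16·2.0191952 − 2.0191855) / 15 = 2.0191958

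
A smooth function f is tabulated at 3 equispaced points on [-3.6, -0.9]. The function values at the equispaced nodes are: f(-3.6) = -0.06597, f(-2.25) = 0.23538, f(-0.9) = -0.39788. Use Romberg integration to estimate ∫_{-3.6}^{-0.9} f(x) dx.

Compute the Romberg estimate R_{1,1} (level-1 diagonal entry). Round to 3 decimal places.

0.215

R_{0,0} (trapezoid, 1 panel, h=2.7000): -0.62620
R_{1,0} (trapezoid, 2 panels, h=1.3500): 0.00466
R_{1,1} = 0.00466 + (0.00466 − (-0.62620))/3 = 0.21495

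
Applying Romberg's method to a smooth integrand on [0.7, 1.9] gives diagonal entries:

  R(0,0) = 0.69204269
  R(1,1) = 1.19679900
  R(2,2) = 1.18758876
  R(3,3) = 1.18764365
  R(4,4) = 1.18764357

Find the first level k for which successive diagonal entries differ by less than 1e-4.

|R(1,1) − R(0,0)| = 0.50475631 ≥ 1e-4
|R(2,2) − R(1,1)| = 0.00921024 ≥ 1e-4
|R(3,3) − R(2,2)| = 0.00005489 < 1e-4

k = 3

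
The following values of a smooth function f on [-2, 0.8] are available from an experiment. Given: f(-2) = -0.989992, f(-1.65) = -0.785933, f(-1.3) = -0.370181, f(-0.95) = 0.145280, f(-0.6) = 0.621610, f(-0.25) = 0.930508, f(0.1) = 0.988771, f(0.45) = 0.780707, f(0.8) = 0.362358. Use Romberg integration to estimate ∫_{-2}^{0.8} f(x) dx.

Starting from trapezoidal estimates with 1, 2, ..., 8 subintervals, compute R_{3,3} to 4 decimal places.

R_{0,0} (trapezoid, 1 panel, h=2.8000): -0.878688
R_{1,0} (trapezoid, 2 panels, h=1.4000): 0.430910
R_{2,0} (trapezoid, 4 panels, h=0.7000): 0.648468
R_{3,0} (trapezoid, 8 panels, h=0.3500): 0.698931
R_{1,1} = 0.430910 + (0.430910 − (-0.878688))/3 = 0.867443
R_{2,1} = 0.648468 + (0.648468 − 0.430910)/3 = 0.720987
R_{3,1} = 0.698931 + (0.698931 − 0.648468)/3 = 0.715752
R_{2,2} = 0.720987 + (0.720987 − 0.867443)/15 = 0.711223
R_{3,2} = 0.715752 + (0.715752 − 0.720987)/15 = 0.715403
R_{3,3} = 0.715403 + (0.715403 − 0.711223)/63 = 0.715469

0.7155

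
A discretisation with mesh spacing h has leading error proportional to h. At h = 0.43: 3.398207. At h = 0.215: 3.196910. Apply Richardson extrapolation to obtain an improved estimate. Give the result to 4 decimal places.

Extrapolated value = (2·A(h/2) − A(h)) / (2 − 1)
= (2·3.196910 − 3.398207) / 1
= 2.995613 / 1 = 2.995613

2.9956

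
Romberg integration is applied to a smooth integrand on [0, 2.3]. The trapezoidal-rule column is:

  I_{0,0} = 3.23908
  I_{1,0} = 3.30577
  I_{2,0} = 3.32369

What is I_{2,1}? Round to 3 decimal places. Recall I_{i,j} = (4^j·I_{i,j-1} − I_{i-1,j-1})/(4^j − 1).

I_{2,1} = 3.32369 + (3.32369 − 3.30577)/3 = 3.32966

3.330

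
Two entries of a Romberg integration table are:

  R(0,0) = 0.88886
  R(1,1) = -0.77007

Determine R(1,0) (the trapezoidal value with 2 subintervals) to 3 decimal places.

From R(1,1) = (4·R(1,0) − R(0,0))/3, solve for R(1,0):
4·R(1,0) = 3·(-0.77007) + 0.88886 = -1.42135
R(1,0) = -0.35534

-0.355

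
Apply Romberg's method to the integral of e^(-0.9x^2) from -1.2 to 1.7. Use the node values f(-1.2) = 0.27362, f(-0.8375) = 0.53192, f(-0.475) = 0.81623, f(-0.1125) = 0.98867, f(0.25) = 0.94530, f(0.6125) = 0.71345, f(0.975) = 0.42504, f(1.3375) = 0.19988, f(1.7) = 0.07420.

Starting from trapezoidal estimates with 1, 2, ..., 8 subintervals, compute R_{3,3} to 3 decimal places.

R_{0,0} (trapezoid, 1 panel, h=2.9000): 0.50434
R_{1,0} (trapezoid, 2 panels, h=1.4500): 1.62285
R_{2,0} (trapezoid, 4 panels, h=0.7250): 1.71135
R_{3,0} (trapezoid, 8 panels, h=0.3625): 1.73797
R_{1,1} = 1.62285 + (1.62285 − 0.50434)/3 = 1.99569
R_{2,1} = 1.71135 + (1.71135 − 1.62285)/3 = 1.74085
R_{3,1} = 1.73797 + (1.73797 − 1.71135)/3 = 1.74684
R_{2,2} = 1.74085 + (1.74085 − 1.99569)/15 = 1.72386
R_{3,2} = 1.74684 + (1.74684 − 1.74085)/15 = 1.74724
R_{3,3} = 1.74724 + (1.74724 − 1.72386)/63 = 1.74761

1.748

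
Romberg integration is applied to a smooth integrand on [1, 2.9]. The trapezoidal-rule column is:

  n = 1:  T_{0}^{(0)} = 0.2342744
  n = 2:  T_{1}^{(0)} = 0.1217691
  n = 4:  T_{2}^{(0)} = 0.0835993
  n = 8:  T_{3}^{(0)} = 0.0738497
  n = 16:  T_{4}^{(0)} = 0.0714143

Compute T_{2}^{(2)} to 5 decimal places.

0.06998

Richardson extrapolation on the trapezoidal column (denominator 4−1=3):
T_{1}^{(1)} = 0.1217691 + (0.1217691 − 0.2342744)/3 = 0.0842673
T_{2}^{(1)} = 0.0835993 + (0.0835993 − 0.1217691)/3 = 0.0708760
T_{2}^{(2)} = 0.0708760 + (0.0708760 − 0.0842673)/15 = 0.0699832
(Column j=1 coincides with Simpson's rule on the same nodes.)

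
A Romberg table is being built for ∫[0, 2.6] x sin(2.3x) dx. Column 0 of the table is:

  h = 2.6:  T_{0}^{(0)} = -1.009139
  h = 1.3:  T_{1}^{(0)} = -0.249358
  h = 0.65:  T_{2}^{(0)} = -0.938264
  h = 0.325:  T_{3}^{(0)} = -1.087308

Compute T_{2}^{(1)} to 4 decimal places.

Richardson extrapolation on the trapezoidal column (denominator 4−1=3):
T_{2}^{(1)} = -0.938264 + (-0.938264 − (-0.249358))/3 = -1.167899

-1.1679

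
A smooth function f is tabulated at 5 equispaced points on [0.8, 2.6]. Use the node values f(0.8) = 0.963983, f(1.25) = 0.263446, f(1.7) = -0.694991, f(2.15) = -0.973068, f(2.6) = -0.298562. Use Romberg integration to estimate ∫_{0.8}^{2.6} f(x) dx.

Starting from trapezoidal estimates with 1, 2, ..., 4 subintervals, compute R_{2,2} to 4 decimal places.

R_{0,0} (trapezoid, 1 panel, h=1.8000): 0.598879
R_{1,0} (trapezoid, 2 panels, h=0.9000): -0.326052
R_{2,0} (trapezoid, 4 panels, h=0.4500): -0.482356
R_{1,1} = -0.326052 + (-0.326052 − 0.598879)/3 = -0.634362
R_{2,1} = -0.482356 + (-0.482356 − (-0.326052))/3 = -0.534457
R_{2,2} = -0.534457 + (-0.534457 − (-0.634362))/15 = -0.527797

-0.5278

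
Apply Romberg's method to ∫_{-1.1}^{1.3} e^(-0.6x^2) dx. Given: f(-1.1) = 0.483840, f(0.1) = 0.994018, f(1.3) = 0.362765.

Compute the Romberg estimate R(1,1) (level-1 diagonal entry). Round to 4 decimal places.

1.9291

R(0,0) (trapezoid, 1 panel, h=2.4000): 1.015926
R(1,0) (trapezoid, 2 panels, h=1.2000): 1.700785
R(1,1) = 1.700785 + (1.700785 − 1.015926)/3 = 1.929071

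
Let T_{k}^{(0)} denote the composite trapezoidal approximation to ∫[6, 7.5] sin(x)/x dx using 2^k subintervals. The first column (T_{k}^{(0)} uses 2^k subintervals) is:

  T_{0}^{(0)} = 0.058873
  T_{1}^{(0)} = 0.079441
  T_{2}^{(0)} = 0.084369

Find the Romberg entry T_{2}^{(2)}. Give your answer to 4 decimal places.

Richardson extrapolation on the trapezoidal column (denominator 4−1=3):
T_{1}^{(1)} = 0.079441 + (0.079441 − 0.058873)/3 = 0.086297
T_{2}^{(1)} = (4·0.084369 − 0.079441) / 3 = 0.086012
T_{2}^{(2)} = (16·0.086012 − 0.086297) / 15 = 0.085993

0.0860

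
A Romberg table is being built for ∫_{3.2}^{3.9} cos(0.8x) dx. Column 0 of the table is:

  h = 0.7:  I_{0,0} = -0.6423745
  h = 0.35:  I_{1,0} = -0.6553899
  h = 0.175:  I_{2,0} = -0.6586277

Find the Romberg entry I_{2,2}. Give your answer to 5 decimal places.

-0.65971

I_{1,1} = -0.6553899 + (-0.6553899 − (-0.6423745))/3 = -0.6597284
I_{2,1} = -0.6586277 + (-0.6586277 − (-0.6553899))/3 = -0.6597070
I_{2,2} = (16·(-0.6597070) − (-0.6597284)) / 15 = -0.6597056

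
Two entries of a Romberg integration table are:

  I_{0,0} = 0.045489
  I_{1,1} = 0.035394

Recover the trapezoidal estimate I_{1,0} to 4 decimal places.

0.0379

From I_{1,1} = (4·I_{1,0} − I_{0,0})/3, solve for I_{1,0}:
4·I_{1,0} = 3·0.035394 + 0.045489 = 0.151671
I_{1,0} = 0.037918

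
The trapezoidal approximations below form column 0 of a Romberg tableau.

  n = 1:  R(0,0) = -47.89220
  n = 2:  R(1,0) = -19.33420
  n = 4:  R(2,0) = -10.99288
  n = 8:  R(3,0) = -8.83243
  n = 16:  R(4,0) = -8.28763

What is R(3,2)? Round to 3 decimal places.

Richardson extrapolation on the trapezoidal column (denominator 4−1=3):
R(2,1) = (4·(-10.99288) − (-19.33420)) / 3 = -8.21244
R(3,1) = (4·(-8.83243) − (-10.99288)) / 3 = -8.11228
R(3,2) = -8.11228 + (-8.11228 − (-8.21244))/15 = -8.10560
(Column j=1 coincides with Simpson's rule on the same nodes.)

-8.106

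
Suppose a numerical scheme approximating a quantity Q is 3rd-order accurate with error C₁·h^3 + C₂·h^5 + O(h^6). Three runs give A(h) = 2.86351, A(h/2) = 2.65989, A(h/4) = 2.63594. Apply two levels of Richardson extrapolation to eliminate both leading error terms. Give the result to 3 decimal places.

2.633

First eliminate the h^3 term (factor 2^3 = 8):
  B₁ = (8·2.65989 − 2.86351)/7 = 2.63080
  B₂ = (8·2.63594 − 2.65989)/7 = 2.63252
Then eliminate the h^5 term (factor 2^5 = 32):
  (32·2.63252 − 2.63080)/31 = 2.63258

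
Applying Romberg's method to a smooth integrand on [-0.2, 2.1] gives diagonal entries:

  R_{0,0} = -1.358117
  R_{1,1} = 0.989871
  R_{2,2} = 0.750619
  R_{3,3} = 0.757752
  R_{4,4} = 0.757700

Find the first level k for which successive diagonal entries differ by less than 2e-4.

|R_{1,1} − R_{0,0}| = 2.347988 ≥ 2e-4
|R_{2,2} − R_{1,1}| = 0.239252 ≥ 2e-4
|R_{3,3} − R_{2,2}| = 0.007133 ≥ 2e-4
|R_{4,4} − R_{3,3}| = 0.000052 < 2e-4

k = 4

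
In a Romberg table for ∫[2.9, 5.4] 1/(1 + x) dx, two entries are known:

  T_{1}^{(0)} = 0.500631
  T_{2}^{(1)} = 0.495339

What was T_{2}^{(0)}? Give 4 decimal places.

From T_{2}^{(1)} = (4·T_{2}^{(0)} − T_{1}^{(0)})/3, solve for T_{2}^{(0)}:
4·T_{2}^{(0)} = 3·0.495339 + 0.500631 = 1.986648
T_{2}^{(0)} = 0.496662

0.4967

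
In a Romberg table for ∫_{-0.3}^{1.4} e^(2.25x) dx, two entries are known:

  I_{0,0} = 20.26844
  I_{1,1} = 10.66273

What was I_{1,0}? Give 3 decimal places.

From I_{1,1} = (4·I_{1,0} − I_{0,0})/3, solve for I_{1,0}:
4·I_{1,0} = 3·10.66273 + 20.26844 = 52.25663
I_{1,0} = 13.06416

13.064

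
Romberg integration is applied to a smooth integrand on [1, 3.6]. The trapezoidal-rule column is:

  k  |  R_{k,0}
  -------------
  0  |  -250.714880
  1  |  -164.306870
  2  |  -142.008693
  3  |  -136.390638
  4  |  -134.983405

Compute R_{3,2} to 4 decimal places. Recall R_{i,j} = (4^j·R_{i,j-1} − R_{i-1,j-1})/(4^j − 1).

Richardson extrapolation on the trapezoidal column (denominator 4−1=3):
R_{2,1} = -142.008693 + (-142.008693 − (-164.306870))/3 = -134.575967
R_{3,1} = (4·(-136.390638) − (-142.008693)) / 3 = -134.517953
R_{3,2} = (16·(-134.517953) − (-134.575967)) / 15 = -134.514085

-134.5141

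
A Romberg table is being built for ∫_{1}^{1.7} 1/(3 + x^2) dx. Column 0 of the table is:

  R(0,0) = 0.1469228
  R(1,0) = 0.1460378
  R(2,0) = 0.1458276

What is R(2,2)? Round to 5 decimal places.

0.14576

R(1,1) = 0.1460378 + (0.1460378 − 0.1469228)/3 = 0.1457428
R(2,1) = (4·0.1458276 − 0.1460378) / 3 = 0.1457575
R(2,2) = (16·0.1457575 − 0.1457428) / 15 = 0.1457585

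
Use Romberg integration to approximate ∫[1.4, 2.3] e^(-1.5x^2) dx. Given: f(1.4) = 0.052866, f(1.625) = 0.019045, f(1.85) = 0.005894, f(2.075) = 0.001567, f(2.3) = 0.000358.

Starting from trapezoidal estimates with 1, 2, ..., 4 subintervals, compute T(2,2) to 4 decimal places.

0.0110

T(0,0) (trapezoid, 1 panel, h=0.9000): 0.023951
T(1,0) (trapezoid, 2 panels, h=0.4500): 0.014628
T(2,0) (trapezoid, 4 panels, h=0.2250): 0.011952
T(1,1) = 0.014628 + (0.014628 − 0.023951)/3 = 0.011520
T(2,1) = 0.011952 + (0.011952 − 0.014628)/3 = 0.011060
T(2,2) = 0.011060 + (0.011060 − 0.011520)/15 = 0.011029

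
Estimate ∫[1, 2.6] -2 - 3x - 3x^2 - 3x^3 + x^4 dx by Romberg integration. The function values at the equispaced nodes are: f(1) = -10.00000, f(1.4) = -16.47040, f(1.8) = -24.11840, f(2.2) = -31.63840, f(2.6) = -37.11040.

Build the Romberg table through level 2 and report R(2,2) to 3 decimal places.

R(0,0) (trapezoid, 1 panel, h=1.6000): -37.68832
R(1,0) (trapezoid, 2 panels, h=0.8000): -38.13888
R(2,0) (trapezoid, 4 panels, h=0.4000): -38.31296
R(1,1) = -38.13888 + (-38.13888 − (-37.68832))/3 = -38.28907
R(2,1) = -38.31296 + (-38.31296 − (-38.13888))/3 = -38.37099
R(2,2) = -38.37099 + (-38.37099 − (-38.28907))/15 = -38.37645

-38.376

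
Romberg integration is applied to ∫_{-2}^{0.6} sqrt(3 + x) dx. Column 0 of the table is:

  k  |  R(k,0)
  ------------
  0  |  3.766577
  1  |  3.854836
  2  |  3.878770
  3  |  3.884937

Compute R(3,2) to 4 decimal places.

Richardson extrapolation on the trapezoidal column (denominator 4−1=3):
R(2,1) = (4·3.878770 − 3.854836) / 3 = 3.886748
R(3,1) = 3.884937 + (3.884937 − 3.878770)/3 = 3.886993
R(3,2) = 3.886993 + (3.886993 − 3.886748)/15 = 3.887009

3.8870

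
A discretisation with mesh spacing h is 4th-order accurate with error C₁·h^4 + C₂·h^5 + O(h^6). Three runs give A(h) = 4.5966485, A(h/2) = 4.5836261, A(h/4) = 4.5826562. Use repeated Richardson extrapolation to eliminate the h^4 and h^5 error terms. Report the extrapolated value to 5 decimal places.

4.58259

First eliminate the h^4 term (factor 2^4 = 16):
  B₁ = (16·4.5836261 − 4.5966485)/15 = 4.5827579
  B₂ = (16·4.5826562 − 4.5836261)/15 = 4.5825915
Then eliminate the h^5 term (factor 2^5 = 32):
  (32·4.5825915 − 4.5827579)/31 = 4.5825861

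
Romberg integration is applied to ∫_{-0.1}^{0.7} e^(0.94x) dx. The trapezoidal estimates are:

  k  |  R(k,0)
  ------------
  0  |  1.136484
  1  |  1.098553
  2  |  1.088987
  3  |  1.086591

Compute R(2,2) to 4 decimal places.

1.0858

R(1,1) = (4·1.098553 − 1.136484) / 3 = 1.085909
R(2,1) = 1.088987 + (1.088987 − 1.098553)/3 = 1.085798
R(2,2) = (16·1.085798 − 1.085909) / 15 = 1.085791
(Column j=1 coincides with Simpson's rule on the same nodes.)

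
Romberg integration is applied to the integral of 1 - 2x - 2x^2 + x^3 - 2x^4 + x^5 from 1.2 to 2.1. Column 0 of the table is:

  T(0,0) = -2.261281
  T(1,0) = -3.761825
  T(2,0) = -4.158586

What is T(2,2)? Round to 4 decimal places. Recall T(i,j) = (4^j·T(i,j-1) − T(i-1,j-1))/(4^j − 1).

Richardson extrapolation on the trapezoidal column (denominator 4−1=3):
T(1,1) = -3.761825 + (-3.761825 − (-2.261281))/3 = -4.262006
T(2,1) = -4.158586 + (-4.158586 − (-3.761825))/3 = -4.290840
T(2,2) = (16·(-4.290840) − (-4.262006)) / 15 = -4.292762
(Column j=1 coincides with Simpson's rule on the same nodes.)

-4.2928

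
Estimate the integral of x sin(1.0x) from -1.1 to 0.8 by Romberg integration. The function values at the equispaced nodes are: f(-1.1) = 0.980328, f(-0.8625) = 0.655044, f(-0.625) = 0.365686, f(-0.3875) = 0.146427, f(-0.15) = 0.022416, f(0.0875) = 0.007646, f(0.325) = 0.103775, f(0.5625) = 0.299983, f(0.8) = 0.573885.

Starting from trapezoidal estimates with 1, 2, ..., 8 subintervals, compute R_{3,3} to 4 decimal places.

R_{0,0} (trapezoid, 1 panel, h=1.9000): 1.476502
R_{1,0} (trapezoid, 2 panels, h=0.9500): 0.759546
R_{2,0} (trapezoid, 4 panels, h=0.4750): 0.602767
R_{3,0} (trapezoid, 8 panels, h=0.2375): 0.564795
R_{1,1} = 0.759546 + (0.759546 − 1.476502)/3 = 0.520561
R_{2,1} = 0.602767 + (0.602767 − 0.759546)/3 = 0.550507
R_{3,1} = 0.564795 + (0.564795 − 0.602767)/3 = 0.552138
R_{2,2} = 0.550507 + (0.550507 − 0.520561)/15 = 0.552503
R_{3,2} = 0.552138 + (0.552138 − 0.550507)/15 = 0.552247
R_{3,3} = 0.552247 + (0.552247 − 0.552503)/63 = 0.552243

0.5522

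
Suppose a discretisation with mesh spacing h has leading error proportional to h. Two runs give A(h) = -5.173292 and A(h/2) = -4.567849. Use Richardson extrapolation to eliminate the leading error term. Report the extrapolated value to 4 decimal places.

-3.9624

The leading error scales as h; refining by a factor of 2 reduces it by 2^1 = 2.
Extrapolated value = (2·A(h/2) − A(h)) / (2 − 1)
= (2·(-4.567849) − (-5.173292)) / 1
= -3.962406 / 1 = -3.962406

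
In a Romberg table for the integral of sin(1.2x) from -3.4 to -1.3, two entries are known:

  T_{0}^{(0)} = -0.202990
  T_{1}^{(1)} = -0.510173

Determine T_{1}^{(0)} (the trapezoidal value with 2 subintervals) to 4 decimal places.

From T_{1}^{(1)} = (4·T_{1}^{(0)} − T_{0}^{(0)})/3, solve for T_{1}^{(0)}:
4·T_{1}^{(0)} = 3·(-0.510173) + (-0.202990) = -1.733509
T_{1}^{(0)} = -0.433377

-0.4334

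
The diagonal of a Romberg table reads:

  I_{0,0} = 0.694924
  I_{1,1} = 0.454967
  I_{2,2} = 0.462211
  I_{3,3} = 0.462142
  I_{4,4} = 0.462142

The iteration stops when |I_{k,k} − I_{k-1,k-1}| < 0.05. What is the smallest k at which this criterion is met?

k = 2

|I_{1,1} − I_{0,0}| = 0.239957 ≥ 0.05
|I_{2,2} − I_{1,1}| = 0.007244 < 0.05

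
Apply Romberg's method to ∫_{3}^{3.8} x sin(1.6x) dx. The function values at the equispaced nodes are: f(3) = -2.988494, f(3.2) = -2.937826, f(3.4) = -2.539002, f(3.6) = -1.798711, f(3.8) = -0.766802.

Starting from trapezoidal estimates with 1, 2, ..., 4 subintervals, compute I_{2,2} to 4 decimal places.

-1.8518

I_{0,0} (trapezoid, 1 panel, h=0.8000): -1.502118
I_{1,0} (trapezoid, 2 panels, h=0.4000): -1.766660
I_{2,0} (trapezoid, 4 panels, h=0.2000): -1.830637
I_{1,1} = -1.766660 + (-1.766660 − (-1.502118))/3 = -1.854841
I_{2,1} = -1.830637 + (-1.830637 − (-1.766660))/3 = -1.851963
I_{2,2} = -1.851963 + (-1.851963 − (-1.854841))/15 = -1.851771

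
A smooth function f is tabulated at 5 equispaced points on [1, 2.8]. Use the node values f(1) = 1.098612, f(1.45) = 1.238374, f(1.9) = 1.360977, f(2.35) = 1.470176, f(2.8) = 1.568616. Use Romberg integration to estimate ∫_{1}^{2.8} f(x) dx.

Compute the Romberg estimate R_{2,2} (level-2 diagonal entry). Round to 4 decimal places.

R_{0,0} (trapezoid, 1 panel, h=1.8000): 2.400505
R_{1,0} (trapezoid, 2 panels, h=0.9000): 2.425132
R_{2,0} (trapezoid, 4 panels, h=0.4500): 2.431413
R_{1,1} = 2.425132 + (2.425132 − 2.400505)/3 = 2.433341
R_{2,1} = 2.431413 + (2.431413 − 2.425132)/3 = 2.433507
R_{2,2} = 2.433507 + (2.433507 − 2.433341)/15 = 2.433518

2.4335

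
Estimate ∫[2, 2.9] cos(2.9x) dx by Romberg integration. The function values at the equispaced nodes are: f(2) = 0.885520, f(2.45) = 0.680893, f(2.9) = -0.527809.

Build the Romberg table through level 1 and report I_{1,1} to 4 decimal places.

I_{0,0} (trapezoid, 1 panel, h=0.9000): 0.160970
I_{1,0} (trapezoid, 2 panels, h=0.4500): 0.386887
I_{1,1} = 0.386887 + (0.386887 − 0.160970)/3 = 0.462193

0.4622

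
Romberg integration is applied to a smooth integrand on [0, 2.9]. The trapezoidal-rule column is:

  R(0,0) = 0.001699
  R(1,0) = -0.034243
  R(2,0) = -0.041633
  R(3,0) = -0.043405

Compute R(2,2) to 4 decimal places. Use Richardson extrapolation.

-0.0440

Richardson extrapolation on the trapezoidal column (denominator 4−1=3):
R(1,1) = (4·(-0.034243) − 0.001699) / 3 = -0.046224
R(2,1) = (4·(-0.041633) − (-0.034243)) / 3 = -0.044096
R(2,2) = (16·(-0.044096) − (-0.046224)) / 15 = -0.043954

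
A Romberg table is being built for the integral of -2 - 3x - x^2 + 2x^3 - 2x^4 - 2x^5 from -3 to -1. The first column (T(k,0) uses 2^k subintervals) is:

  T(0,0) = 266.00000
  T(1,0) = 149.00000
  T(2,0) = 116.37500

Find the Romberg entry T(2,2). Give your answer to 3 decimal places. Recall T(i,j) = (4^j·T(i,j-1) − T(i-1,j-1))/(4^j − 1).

105.200

T(1,1) = 149.00000 + (149.00000 − 266.00000)/3 = 110.00000
T(2,1) = (4·116.37500 − 149.00000) / 3 = 105.50000
T(2,2) = (16·105.50000 − 110.00000) / 15 = 105.20000
(Column j=1 coincides with Simpson's rule on the same nodes.)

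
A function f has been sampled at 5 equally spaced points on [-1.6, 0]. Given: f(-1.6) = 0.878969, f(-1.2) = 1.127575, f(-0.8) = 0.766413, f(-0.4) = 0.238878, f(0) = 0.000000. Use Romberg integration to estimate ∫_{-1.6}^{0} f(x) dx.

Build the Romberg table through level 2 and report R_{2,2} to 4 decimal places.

R_{0,0} (trapezoid, 1 panel, h=1.6000): 0.703175
R_{1,0} (trapezoid, 2 panels, h=0.8000): 0.964718
R_{2,0} (trapezoid, 4 panels, h=0.4000): 1.028940
R_{1,1} = 0.964718 + (0.964718 − 0.703175)/3 = 1.051899
R_{2,1} = 1.028940 + (1.028940 − 0.964718)/3 = 1.050347
R_{2,2} = 1.050347 + (1.050347 − 1.051899)/15 = 1.050244

1.0502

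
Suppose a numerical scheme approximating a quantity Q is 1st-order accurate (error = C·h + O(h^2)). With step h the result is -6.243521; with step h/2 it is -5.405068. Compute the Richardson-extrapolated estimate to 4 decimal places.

The leading error scales as h; refining by a factor of 2 reduces it by 2^1 = 2.
Extrapolated value = (2·A(h/2) − A(h)) / (2 − 1)
= (2·(-5.405068) − (-6.243521)) / 1
= -4.566615 / 1 = -4.566615

-4.5666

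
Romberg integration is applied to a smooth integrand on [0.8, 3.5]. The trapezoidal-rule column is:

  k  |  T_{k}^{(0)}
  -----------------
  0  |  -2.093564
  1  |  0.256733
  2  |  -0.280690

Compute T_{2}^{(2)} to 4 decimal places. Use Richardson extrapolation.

-0.5598

T_{1}^{(1)} = (4·0.256733 − (-2.093564)) / 3 = 1.040165
T_{2}^{(1)} = -0.280690 + (-0.280690 − 0.256733)/3 = -0.459831
T_{2}^{(2)} = (16·(-0.459831) − 1.040165) / 15 = -0.559831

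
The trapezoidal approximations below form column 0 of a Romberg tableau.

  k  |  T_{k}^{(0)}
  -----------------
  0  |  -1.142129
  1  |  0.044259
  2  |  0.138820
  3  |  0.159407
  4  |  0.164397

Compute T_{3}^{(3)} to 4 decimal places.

0.1662

Richardson extrapolation on the trapezoidal column (denominator 4−1=3):
T_{1}^{(1)} = (4·0.044259 − (-1.142129)) / 3 = 0.439722
T_{2}^{(1)} = (4·0.138820 − 0.044259) / 3 = 0.170340
T_{3}^{(1)} = (4·0.159407 − 0.138820) / 3 = 0.166269
T_{2}^{(2)} = (16·0.170340 − 0.439722) / 15 = 0.152381
T_{3}^{(2)} = (16·0.166269 − 0.170340) / 15 = 0.165998
T_{3}^{(3)} = 0.165998 + (0.165998 − 0.152381)/63 = 0.166214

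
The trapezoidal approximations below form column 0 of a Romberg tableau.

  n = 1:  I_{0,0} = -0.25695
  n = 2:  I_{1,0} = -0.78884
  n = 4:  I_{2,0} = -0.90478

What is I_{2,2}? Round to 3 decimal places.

-0.942

Richardson extrapolation on the trapezoidal column (denominator 4−1=3):
I_{1,1} = (4·(-0.78884) − (-0.25695)) / 3 = -0.96614
I_{2,1} = -0.90478 + (-0.90478 − (-0.78884))/3 = -0.94343
I_{2,2} = -0.94343 + (-0.94343 − (-0.96614))/15 = -0.94192
(Column j=1 coincides with Simpson's rule on the same nodes.)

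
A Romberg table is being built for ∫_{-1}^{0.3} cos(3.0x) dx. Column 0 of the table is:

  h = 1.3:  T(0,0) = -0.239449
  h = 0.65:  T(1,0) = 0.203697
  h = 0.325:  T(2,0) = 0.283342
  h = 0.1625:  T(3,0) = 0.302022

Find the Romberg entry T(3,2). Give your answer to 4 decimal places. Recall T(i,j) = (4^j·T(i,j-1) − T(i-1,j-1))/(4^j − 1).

Richardson extrapolation on the trapezoidal column (denominator 4−1=3):
T(2,1) = 0.283342 + (0.283342 − 0.203697)/3 = 0.309890
T(3,1) = 0.302022 + (0.302022 − 0.283342)/3 = 0.308249
T(3,2) = 0.308249 + (0.308249 − 0.309890)/15 = 0.308140

0.3081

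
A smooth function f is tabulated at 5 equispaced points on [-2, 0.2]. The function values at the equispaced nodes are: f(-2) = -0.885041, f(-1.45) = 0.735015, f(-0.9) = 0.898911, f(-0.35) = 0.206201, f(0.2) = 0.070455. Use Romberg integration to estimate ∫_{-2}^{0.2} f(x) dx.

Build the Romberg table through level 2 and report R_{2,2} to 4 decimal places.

0.8605

R_{0,0} (trapezoid, 1 panel, h=2.2000): -0.896045
R_{1,0} (trapezoid, 2 panels, h=1.1000): 0.540780
R_{2,0} (trapezoid, 4 panels, h=0.5500): 0.788059
R_{1,1} = 0.540780 + (0.540780 − (-0.896045))/3 = 1.019722
R_{2,1} = 0.788059 + (0.788059 − 0.540780)/3 = 0.870485
R_{2,2} = 0.870485 + (0.870485 − 1.019722)/15 = 0.860536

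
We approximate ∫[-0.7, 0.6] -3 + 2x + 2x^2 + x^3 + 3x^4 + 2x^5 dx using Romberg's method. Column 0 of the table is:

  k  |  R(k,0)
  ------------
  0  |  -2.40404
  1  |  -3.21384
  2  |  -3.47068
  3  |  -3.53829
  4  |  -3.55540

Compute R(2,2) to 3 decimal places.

-3.561

R(1,1) = (4·(-3.21384) − (-2.40404)) / 3 = -3.48377
R(2,1) = (4·(-3.47068) − (-3.21384)) / 3 = -3.55629
R(2,2) = -3.55629 + (-3.55629 − (-3.48377))/15 = -3.56112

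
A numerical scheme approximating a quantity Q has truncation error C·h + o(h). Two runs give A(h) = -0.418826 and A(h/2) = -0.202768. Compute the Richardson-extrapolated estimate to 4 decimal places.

The leading error scales as h; refining by a factor of 2 reduces it by 2^1 = 2.
Extrapolated value = (2·A(h/2) − A(h)) / (2 − 1)
= (2·(-0.202768) − (-0.418826)) / 1
= 0.013290 / 1 = 0.013290

0.0133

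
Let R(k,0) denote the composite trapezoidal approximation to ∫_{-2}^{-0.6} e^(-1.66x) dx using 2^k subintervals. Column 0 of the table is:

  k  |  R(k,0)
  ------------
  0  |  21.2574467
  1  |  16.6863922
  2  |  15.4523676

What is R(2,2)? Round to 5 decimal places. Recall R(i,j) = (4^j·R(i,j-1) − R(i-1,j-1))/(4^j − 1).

Richardson extrapolation on the trapezoidal column (denominator 4−1=3):
R(1,1) = 16.6863922 + (16.6863922 − 21.2574467)/3 = 15.1627074
R(2,1) = (4·15.4523676 − 16.6863922) / 3 = 15.0410261
R(2,2) = 15.0410261 + (15.0410261 − 15.1627074)/15 = 15.0329140
(Column j=1 coincides with Simpson's rule on the same nodes.)

15.03291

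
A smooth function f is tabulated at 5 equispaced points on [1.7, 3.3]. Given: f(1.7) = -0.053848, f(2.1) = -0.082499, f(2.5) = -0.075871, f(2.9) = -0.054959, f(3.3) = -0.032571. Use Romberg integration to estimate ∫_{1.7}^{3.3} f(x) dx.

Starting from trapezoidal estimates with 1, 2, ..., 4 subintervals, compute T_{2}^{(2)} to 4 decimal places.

-0.1051

T_{0}^{(0)} (trapezoid, 1 panel, h=1.6000): -0.069135
T_{1}^{(0)} (trapezoid, 2 panels, h=0.8000): -0.095264
T_{2}^{(0)} (trapezoid, 4 panels, h=0.4000): -0.102615
T_{1}^{(1)} = -0.095264 + (-0.095264 − (-0.069135))/3 = -0.103974
T_{2}^{(1)} = -0.102615 + (-0.102615 − (-0.095264))/3 = -0.105065
T_{2}^{(2)} = -0.105065 + (-0.105065 − (-0.103974))/15 = -0.105138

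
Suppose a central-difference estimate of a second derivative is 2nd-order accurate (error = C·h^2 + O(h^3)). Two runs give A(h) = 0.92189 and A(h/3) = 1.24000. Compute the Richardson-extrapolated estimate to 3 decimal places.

The leading error scales as h^2; refining by a factor of 3 reduces it by 3^2 = 9.
Extrapolated value = (9·A(h/3) − A(h)) / (9 − 1)
= (9·1.24000 − 0.92189) / 8
= 10.23811 / 8 = 1.27976

1.280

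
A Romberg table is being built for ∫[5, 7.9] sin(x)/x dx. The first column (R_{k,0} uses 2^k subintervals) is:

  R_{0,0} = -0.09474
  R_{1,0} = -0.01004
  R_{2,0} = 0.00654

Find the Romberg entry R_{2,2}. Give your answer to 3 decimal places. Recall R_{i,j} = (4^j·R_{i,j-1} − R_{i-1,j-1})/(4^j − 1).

R_{1,1} = (4·(-0.01004) − (-0.09474)) / 3 = 0.01819
R_{2,1} = 0.00654 + (0.00654 − (-0.01004))/3 = 0.01207
R_{2,2} = 0.01207 + (0.01207 − 0.01819)/15 = 0.01166

0.012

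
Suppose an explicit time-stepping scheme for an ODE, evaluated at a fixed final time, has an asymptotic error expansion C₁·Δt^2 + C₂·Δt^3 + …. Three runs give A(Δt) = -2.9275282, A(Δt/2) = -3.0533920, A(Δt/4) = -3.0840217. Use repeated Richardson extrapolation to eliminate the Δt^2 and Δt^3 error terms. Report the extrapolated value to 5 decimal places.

First eliminate the Δt^2 term (factor 2^2 = 4):
  B₁ = (4·(-3.0533920) − (-2.9275282))/3 = -3.0953466
  B₂ = (4·(-3.0840217) − (-3.0533920))/3 = -3.0942316
Then eliminate the Δt^3 term (factor 2^3 = 8):
  (8·(-3.0942316) − (-3.0953466))/7 = -3.0940723

-3.09407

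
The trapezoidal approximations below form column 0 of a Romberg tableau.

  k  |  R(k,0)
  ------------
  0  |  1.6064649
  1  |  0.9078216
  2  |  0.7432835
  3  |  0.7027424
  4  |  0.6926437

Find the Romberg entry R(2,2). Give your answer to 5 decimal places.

0.68934

Richardson extrapolation on the trapezoidal column (denominator 4−1=3):
R(1,1) = 0.9078216 + (0.9078216 − 1.6064649)/3 = 0.6749405
R(2,1) = 0.7432835 + (0.7432835 − 0.9078216)/3 = 0.6884375
R(2,2) = (16·0.6884375 − 0.6749405) / 15 = 0.6893373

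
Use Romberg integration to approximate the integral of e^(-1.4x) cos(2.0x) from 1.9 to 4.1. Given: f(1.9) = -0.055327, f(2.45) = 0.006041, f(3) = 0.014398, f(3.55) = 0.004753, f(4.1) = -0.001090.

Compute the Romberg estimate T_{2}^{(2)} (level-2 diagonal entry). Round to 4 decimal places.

T_{0}^{(0)} (trapezoid, 1 panel, h=2.2000): -0.062059
T_{1}^{(0)} (trapezoid, 2 panels, h=1.1000): -0.015192
T_{2}^{(0)} (trapezoid, 4 panels, h=0.5500): -0.001659
T_{1}^{(1)} = -0.015192 + (-0.015192 − (-0.062059))/3 = 0.000430
T_{2}^{(1)} = -0.001659 + (-0.001659 − (-0.015192))/3 = 0.002852
T_{2}^{(2)} = 0.002852 + (0.002852 − 0.000430)/15 = 0.003013

0.0030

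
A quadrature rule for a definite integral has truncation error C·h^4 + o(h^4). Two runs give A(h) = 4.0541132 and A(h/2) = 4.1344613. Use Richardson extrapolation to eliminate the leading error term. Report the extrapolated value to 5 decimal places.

4.13982

Extrapolated value = (16·A(h/2) − A(h)) / (16 − 1)
= (16·4.1344613 − 4.0541132) / 15
= 62.0972676 / 15 = 4.1398178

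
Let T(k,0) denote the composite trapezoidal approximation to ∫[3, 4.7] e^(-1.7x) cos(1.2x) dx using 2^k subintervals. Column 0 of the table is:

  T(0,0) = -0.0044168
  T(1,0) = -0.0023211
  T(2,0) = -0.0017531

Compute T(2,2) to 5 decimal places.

-0.00156

T(1,1) = -0.0023211 + (-0.0023211 − (-0.0044168))/3 = -0.0016225
T(2,1) = -0.0017531 + (-0.0017531 − (-0.0023211))/3 = -0.0015638
T(2,2) = (16·(-0.0015638) − (-0.0016225)) / 15 = -0.0015599
(Column j=1 coincides with Simpson's rule on the same nodes.)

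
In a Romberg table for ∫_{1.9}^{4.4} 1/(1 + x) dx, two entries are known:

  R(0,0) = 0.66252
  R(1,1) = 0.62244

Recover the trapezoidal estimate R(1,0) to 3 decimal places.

From R(1,1) = (4·R(1,0) − R(0,0))/3, solve for R(1,0):
4·R(1,0) = 3·0.62244 + 0.66252 = 2.52984
R(1,0) = 0.63246

0.632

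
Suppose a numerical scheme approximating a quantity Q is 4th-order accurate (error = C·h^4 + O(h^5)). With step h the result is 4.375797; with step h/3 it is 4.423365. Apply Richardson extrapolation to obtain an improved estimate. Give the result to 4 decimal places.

Extrapolated value = (81·A(h/3) − A(h)) / (81 − 1)
= (81·4.423365 − 4.375797) / 80
= 353.916768 / 80 = 4.423960

4.4240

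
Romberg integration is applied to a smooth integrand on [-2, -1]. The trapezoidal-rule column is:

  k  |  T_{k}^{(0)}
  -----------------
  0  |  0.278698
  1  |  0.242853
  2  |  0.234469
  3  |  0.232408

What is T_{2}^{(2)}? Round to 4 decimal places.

T_{1}^{(1)} = 0.242853 + (0.242853 − 0.278698)/3 = 0.230905
T_{2}^{(1)} = (4·0.234469 − 0.242853) / 3 = 0.231674
T_{2}^{(2)} = 0.231674 + (0.231674 − 0.230905)/15 = 0.231725

0.2317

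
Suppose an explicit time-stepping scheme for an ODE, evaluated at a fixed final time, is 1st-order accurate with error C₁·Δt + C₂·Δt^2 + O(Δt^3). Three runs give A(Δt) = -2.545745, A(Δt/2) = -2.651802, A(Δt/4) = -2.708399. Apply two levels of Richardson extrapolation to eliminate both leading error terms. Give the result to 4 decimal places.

First eliminate the Δt term (factor 2^1 = 2):
  B₁ = (2·(-2.651802) − (-2.545745))/1 = -2.757859
  B₂ = (2·(-2.708399) − (-2.651802))/1 = -2.764996
Then eliminate the Δt^2 term (factor 2^2 = 4):
  (4·(-2.764996) − (-2.757859))/3 = -2.767375

-2.7674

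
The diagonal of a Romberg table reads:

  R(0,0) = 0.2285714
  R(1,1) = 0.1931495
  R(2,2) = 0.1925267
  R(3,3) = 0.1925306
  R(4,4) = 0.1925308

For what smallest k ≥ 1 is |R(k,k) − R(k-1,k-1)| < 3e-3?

|R(1,1) − R(0,0)| = 0.0354219 ≥ 3e-3
|R(2,2) − R(1,1)| = 0.0006228 < 3e-3

k = 2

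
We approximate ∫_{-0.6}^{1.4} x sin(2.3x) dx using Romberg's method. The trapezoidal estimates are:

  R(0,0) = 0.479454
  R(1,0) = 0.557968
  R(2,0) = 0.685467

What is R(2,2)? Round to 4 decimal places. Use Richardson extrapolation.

Richardson extrapolation on the trapezoidal column (denominator 4−1=3):
R(1,1) = (4·0.557968 − 0.479454) / 3 = 0.584139
R(2,1) = 0.685467 + (0.685467 − 0.557968)/3 = 0.727967
R(2,2) = (16·0.727967 − 0.584139) / 15 = 0.737556

0.7376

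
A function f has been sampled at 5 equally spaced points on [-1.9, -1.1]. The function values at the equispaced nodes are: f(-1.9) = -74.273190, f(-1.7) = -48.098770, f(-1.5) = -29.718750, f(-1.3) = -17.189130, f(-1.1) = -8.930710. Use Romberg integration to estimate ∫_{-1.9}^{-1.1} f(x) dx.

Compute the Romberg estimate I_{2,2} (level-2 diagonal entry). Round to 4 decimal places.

I_{0,0} (trapezoid, 1 panel, h=0.8000): -33.281560
I_{1,0} (trapezoid, 2 panels, h=0.4000): -28.528280
I_{2,0} (trapezoid, 4 panels, h=0.2000): -27.321720
I_{1,1} = -28.528280 + (-28.528280 − (-33.281560))/3 = -26.943853
I_{2,1} = -27.321720 + (-27.321720 − (-28.528280))/3 = -26.919533
I_{2,2} = -26.919533 + (-26.919533 − (-26.943853))/15 = -26.917912

-26.9179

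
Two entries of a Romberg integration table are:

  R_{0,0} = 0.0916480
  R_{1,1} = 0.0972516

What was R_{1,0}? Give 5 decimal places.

0.09585

From R_{1,1} = (4·R_{1,0} − R_{0,0})/3, solve for R_{1,0}:
4·R_{1,0} = 3·0.0972516 + 0.0916480 = 0.3834028
R_{1,0} = 0.0958507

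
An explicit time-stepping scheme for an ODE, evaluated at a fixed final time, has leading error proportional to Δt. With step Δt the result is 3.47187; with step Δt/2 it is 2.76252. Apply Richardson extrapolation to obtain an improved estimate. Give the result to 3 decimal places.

2.053

The leading error scales as Δt; refining by a factor of 2 reduces it by 2^1 = 2.
Extrapolated value = (2·A(Δt/2) − A(Δt)) / (2 − 1)
= (2·2.76252 − 3.47187) / 1
= 2.05317 / 1 = 2.05317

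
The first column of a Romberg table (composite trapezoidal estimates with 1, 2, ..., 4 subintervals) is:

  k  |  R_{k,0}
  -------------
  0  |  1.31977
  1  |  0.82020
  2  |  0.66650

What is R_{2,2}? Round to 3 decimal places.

0.613

R_{1,1} = (4·0.82020 − 1.31977) / 3 = 0.65368
R_{2,1} = 0.66650 + (0.66650 − 0.82020)/3 = 0.61527
R_{2,2} = 0.61527 + (0.61527 − 0.65368)/15 = 0.61271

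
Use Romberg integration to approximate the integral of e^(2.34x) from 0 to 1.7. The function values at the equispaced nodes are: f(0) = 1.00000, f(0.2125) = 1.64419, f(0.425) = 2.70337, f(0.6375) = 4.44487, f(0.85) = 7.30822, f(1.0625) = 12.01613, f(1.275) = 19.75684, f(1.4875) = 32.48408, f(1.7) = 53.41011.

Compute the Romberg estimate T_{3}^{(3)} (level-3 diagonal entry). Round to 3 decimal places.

T_{0}^{(0)} (trapezoid, 1 panel, h=1.7000): 46.24859
T_{1}^{(0)} (trapezoid, 2 panels, h=0.8500): 29.33628
T_{2}^{(0)} (trapezoid, 4 panels, h=0.4250): 24.21373
T_{3}^{(0)} (trapezoid, 8 panels, h=0.2125): 22.85709
T_{1}^{(1)} = 29.33628 + (29.33628 − 46.24859)/3 = 23.69884
T_{2}^{(1)} = 24.21373 + (24.21373 − 29.33628)/3 = 22.50621
T_{3}^{(1)} = 22.85709 + (22.85709 − 24.21373)/3 = 22.40488
T_{2}^{(2)} = 22.50621 + (22.50621 − 23.69884)/15 = 22.42670
T_{3}^{(2)} = 22.40488 + (22.40488 − 22.50621)/15 = 22.39812
T_{3}^{(3)} = 22.39812 + (22.39812 − 22.42670)/63 = 22.39767

22.398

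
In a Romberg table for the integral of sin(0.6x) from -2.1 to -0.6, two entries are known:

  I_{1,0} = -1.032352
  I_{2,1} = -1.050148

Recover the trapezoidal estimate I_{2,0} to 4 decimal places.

-1.0457

From I_{2,1} = (4·I_{2,0} − I_{1,0})/3, solve for I_{2,0}:
4·I_{2,0} = 3·(-1.050148) + (-1.032352) = -4.182796
I_{2,0} = -1.045699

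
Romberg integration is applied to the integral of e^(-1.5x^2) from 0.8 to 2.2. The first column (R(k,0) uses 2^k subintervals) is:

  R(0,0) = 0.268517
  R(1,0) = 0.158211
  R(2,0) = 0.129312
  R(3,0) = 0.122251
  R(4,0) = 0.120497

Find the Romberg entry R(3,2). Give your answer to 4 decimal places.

0.1199

Richardson extrapolation on the trapezoidal column (denominator 4−1=3):
R(2,1) = 0.129312 + (0.129312 − 0.158211)/3 = 0.119679
R(3,1) = (4·0.122251 − 0.129312) / 3 = 0.119897
R(3,2) = (16·0.119897 − 0.119679) / 15 = 0.119912
(Column j=1 coincides with Simpson's rule on the same nodes.)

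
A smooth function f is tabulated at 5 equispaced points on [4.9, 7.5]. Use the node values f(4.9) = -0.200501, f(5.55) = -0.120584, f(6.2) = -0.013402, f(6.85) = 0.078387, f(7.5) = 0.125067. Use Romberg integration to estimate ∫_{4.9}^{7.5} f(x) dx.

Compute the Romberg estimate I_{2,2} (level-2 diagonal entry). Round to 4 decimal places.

-0.0589

I_{0,0} (trapezoid, 1 panel, h=2.6000): -0.098064
I_{1,0} (trapezoid, 2 panels, h=1.3000): -0.066455
I_{2,0} (trapezoid, 4 panels, h=0.6500): -0.060655
I_{1,1} = -0.066455 + (-0.066455 − (-0.098064))/3 = -0.055919
I_{2,1} = -0.060655 + (-0.060655 − (-0.066455))/3 = -0.058722
I_{2,2} = -0.058722 + (-0.058722 − (-0.055919))/15 = -0.058909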